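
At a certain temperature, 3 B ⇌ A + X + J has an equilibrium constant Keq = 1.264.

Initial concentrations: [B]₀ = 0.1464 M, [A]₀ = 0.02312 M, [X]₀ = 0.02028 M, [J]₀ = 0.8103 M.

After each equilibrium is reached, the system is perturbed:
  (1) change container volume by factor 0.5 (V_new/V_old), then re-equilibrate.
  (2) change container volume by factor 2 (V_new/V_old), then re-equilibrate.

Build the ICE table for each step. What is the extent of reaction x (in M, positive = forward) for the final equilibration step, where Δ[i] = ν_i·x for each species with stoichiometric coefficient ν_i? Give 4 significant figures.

Q₀ = 0.1211 vs Keq = 1.264 ⇒ Q<K, forward
Step 1:
                  B         A         X         J
  I          0.1464   0.02312   0.02028    0.8103
  C        -0.04855   0.01618   0.01618   0.01618
  E         0.09785    0.0393   0.03646    0.8265
  solve Keq expr → x = 0.01618; check Q = 1.264
Then change container volume by factor 0.5 (V_new/V_old).
Step 2:
                  B         A         X         J
  I          0.1957    0.0786   0.07292     1.653
  C               0         0         0         0
  E          0.1957    0.0786   0.07292     1.653
  solve Keq expr → x = 0; check Q = 1.264
Then change container volume by factor 2 (V_new/V_old).
Step 3:
                  B         A         X         J
  I         0.09785    0.0393   0.03646    0.8265
  C               0         0         0         0
  E         0.09785    0.0393   0.03646    0.8265
  solve Keq expr → x = 0; check Q = 1.264

x = 0 M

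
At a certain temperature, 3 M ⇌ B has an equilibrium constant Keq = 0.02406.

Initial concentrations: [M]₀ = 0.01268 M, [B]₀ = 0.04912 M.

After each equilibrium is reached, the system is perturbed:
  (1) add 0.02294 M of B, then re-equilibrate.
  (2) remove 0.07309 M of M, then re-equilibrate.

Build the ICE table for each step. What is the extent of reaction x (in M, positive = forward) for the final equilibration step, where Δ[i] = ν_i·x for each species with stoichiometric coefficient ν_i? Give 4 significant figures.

x = -1.9472e-04 M

Q₀ = 2.4094e+04 vs Keq = 0.02406 ⇒ Q>K, reverse
Step 1:
                  M         B
  Initial   0.01268   0.04912
  Change     0.1471  -0.04902
  Equil      0.1597 9.8081e-05
  solve Keq expr → x = -0.04902; check Q = 0.02406
Then add 0.02294 M of B.
Step 2:
                  M         B
  Initial    0.1597   0.02304
  Change    0.06826  -0.02275
  Equil       0.228 2.8518e-04
  solve Keq expr → x = -0.02275; check Q = 0.02406
Then remove 0.07309 M of M.
Step 3:
                  M         B
  Initial    0.1549 2.8518e-04
  Change  5.8416e-04 -1.9472e-04
  Equil      0.1555 9.0464e-05
  solve Keq expr → x = -1.9472e-04; check Q = 0.02406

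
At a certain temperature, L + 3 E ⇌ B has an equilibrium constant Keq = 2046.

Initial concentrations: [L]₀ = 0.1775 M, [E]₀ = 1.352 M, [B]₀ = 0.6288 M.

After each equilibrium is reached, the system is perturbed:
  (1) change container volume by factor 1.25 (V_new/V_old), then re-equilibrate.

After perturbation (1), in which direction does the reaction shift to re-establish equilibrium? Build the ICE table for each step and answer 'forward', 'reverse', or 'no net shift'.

Direction: reverse

Q₀ = 1.433 vs Keq = 2046 ⇒ Q<K, forward
Step 1:
                    L           E           B
  init         0.1775       1.352      0.6288
  Δ           -0.1768     -0.5304      0.1768
  eq       7.0987e-04      0.8216      0.8056
  solve Keq expr → x = 0.1768; check Q = 2046
Then change container volume by factor 1.25 (V_new/V_old).
Step 2:
                    L           E           B
  init     5.6790e-04      0.6573      0.6445
  Δ        5.3232e-04    0.001597 -5.3232e-04
  eq           0.0011      0.6589      0.6439
  solve Keq expr → x = -5.3232e-04; check Q = 2046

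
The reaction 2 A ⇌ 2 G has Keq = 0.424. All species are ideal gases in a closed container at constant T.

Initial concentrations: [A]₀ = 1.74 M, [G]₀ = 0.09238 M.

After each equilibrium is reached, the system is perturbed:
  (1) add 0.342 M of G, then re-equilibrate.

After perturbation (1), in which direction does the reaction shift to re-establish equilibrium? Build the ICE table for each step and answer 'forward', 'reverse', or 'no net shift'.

Q₀ = 0.002819 vs Keq = 0.424 ⇒ Q<K, forward
Step 1:
                  A         G
  init         1.74   0.09238
  Δ         -0.6302    0.6302
  eq           1.11    0.7226
  solve Keq expr → x = 0.3151; check Q = 0.424
Then add 0.342 M of G.
Step 2:
                  A         G
  init         1.11     1.065
  Δ          0.2071   -0.2071
  eq          1.317    0.8575
  solve Keq expr → x = -0.1036; check Q = 0.424

Direction: reverse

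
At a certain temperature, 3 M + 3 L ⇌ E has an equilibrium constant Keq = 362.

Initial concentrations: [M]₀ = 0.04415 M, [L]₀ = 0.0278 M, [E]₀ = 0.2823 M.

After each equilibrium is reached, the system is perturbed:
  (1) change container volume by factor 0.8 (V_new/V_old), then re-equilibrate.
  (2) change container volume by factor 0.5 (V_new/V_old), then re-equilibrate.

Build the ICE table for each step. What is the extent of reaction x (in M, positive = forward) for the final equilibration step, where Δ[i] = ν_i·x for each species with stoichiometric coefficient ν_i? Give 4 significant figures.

Q₀ = 1.5268e+08 vs Keq = 362 ⇒ Q>K, reverse
Step 1:
                    M           L           E
  init        0.04415      0.0278      0.2823
  Δ            0.2503      0.2503    -0.08344
  eq           0.2945      0.2781      0.1989
  solve Keq expr → x = -0.08344; check Q = 362
Then change container volume by factor 0.8 (V_new/V_old).
Step 2:
                    M           L           E
  init         0.3681      0.3477      0.2486
  Δ            -0.057      -0.057       0.019
  eq           0.3111      0.2906      0.2676
  solve Keq expr → x = 0.019; check Q = 362
Then change container volume by factor 0.5 (V_new/V_old).
Step 3:
                    M           L           E
  init         0.6222      0.5813      0.5352
  Δ           -0.2552     -0.2552     0.08507
  eq            0.367      0.3261      0.6202
  solve Keq expr → x = 0.08507; check Q = 362

x = 0.08507 M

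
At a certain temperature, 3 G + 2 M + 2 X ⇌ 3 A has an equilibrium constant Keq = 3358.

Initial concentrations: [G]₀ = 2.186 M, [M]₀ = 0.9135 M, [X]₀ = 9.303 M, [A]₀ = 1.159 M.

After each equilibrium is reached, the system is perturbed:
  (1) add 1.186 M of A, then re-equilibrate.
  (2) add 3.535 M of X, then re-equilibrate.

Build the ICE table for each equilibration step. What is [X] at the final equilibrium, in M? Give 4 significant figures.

Q₀ = 0.002064 vs Keq = 3358 ⇒ Q<K, forward
Step 1:
                   G          M          X          A
  Initial      2.186     0.9135      9.303      1.159
  Change      -1.354    -0.9027    -0.9027      1.354
  Equil       0.8319    0.01079        8.4      2.513
  solve Keq expr → x = 0.4514; check Q = 3358
Then add 1.186 M of A.
Step 2:
                   G          M          X          A
  Initial     0.8319    0.01079        8.4      3.699
  Change     0.01194   0.007959   0.007959   -0.01194
  Equil       0.8439    0.01874      8.408      3.687
  solve Keq expr → x = -0.00398; check Q = 3358
Then add 3.535 M of X.
Step 3:
                   G          M          X          A
  Initial     0.8439    0.01874      11.94      3.687
  Change   -0.007965   -0.00531   -0.00531   0.007965
  Equil       0.8359    0.01343      11.94      3.695
  solve Keq expr → x = 0.002655; check Q = 3358

[X]_eq = 11.94 M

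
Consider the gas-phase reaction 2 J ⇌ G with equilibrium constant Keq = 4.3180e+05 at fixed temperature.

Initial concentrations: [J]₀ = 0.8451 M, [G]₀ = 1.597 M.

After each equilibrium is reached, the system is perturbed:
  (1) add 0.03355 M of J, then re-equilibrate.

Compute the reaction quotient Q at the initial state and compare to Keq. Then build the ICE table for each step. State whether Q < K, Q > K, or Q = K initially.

Q₀ = 2.236; Q < K (proceeds forward)

Q₀ = 2.236 vs Keq = 4.3180e+05 ⇒ Q<K, forward
Step 1:
                  J         G
  init       0.8451     1.597
  Δ         -0.8429    0.4215
  eq       0.002162     2.018
  solve Keq expr → x = 0.4215; check Q = 4.3180e+05
Then add 0.03355 M of J.
Step 2:
                  J         G
  init      0.03571     2.018
  Δ        -0.03354   0.01677
  eq       0.002171     2.035
  solve Keq expr → x = 0.01677; check Q = 4.3180e+05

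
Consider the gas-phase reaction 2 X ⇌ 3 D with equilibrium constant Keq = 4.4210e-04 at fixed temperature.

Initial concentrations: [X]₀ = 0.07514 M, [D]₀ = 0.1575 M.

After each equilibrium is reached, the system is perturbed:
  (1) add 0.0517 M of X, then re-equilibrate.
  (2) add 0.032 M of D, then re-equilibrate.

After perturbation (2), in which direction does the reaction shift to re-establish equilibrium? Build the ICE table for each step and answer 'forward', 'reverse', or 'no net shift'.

Q₀ = 0.692 vs Keq = 4.4210e-04 ⇒ Q>K, reverse
Step 1:
                  X         D
  I         0.07514    0.1575
  C         0.08973   -0.1346
  E          0.1649   0.02291
  solve Keq expr → x = -0.04486; check Q = 4.4210e-04
Then add 0.0517 M of X.
Step 2:
                  X         D
  I          0.2166   0.02291
  C       -0.002882  0.004323
  E          0.2137   0.02723
  solve Keq expr → x = 0.001441; check Q = 4.4210e-04
Then add 0.032 M of D.
Step 3:
                  X         D
  I          0.2137   0.05923
  C         0.02021  -0.03031
  E          0.2339   0.02892
  solve Keq expr → x = -0.0101; check Q = 4.4210e-04

Direction: reverse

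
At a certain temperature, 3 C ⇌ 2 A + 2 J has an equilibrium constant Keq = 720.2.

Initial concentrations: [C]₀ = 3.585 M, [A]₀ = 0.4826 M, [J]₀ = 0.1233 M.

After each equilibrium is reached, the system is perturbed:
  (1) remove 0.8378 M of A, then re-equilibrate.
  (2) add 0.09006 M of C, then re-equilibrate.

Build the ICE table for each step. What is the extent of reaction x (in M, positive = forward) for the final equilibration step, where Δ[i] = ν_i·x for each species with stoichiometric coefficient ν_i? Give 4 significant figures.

Q₀ = 7.6848e-05 vs Keq = 720.2 ⇒ Q<K, forward
Step 1:
                    C           A           J
  Initial       3.585      0.4826      0.1233
  Change       -3.218       2.145       2.145
  Equil        0.3668       2.628       2.269
  solve Keq expr → x = 1.073; check Q = 720.2
Then remove 0.8378 M of A.
Step 2:
                    C           A           J
  Initial      0.3668        1.79       2.269
  Change     -0.07352     0.04901     0.04901
  Equil        0.2933       1.839       2.318
  solve Keq expr → x = 0.02451; check Q = 720.2
Then add 0.09006 M of C.
Step 3:
                    C           A           J
  Initial      0.3834       1.839       2.318
  Change     -0.07987     0.05324     0.05324
  Equil        0.3035       1.893       2.371
  solve Keq expr → x = 0.02662; check Q = 720.2

x = 0.02662 M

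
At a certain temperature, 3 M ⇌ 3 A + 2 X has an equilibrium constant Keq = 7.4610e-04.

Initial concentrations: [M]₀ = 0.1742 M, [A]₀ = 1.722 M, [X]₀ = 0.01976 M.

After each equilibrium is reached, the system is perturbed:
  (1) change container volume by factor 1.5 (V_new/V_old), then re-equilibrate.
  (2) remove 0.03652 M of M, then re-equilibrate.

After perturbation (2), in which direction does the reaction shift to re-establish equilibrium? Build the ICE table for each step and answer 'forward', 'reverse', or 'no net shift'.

Direction: reverse

Q₀ = 0.3772 vs Keq = 7.4610e-04 ⇒ Q>K, reverse
Step 1:
                  M         A         X
  init       0.1742     1.722   0.01976
  Δ         0.02795  -0.02795  -0.01863
  eq         0.2022     1.694  0.001126
  solve Keq expr → x = -0.009317; check Q = 7.4610e-04
Then change container volume by factor 1.5 (V_new/V_old).
Step 2:
                  M         A         X
  init       0.1348     1.129 7.5064e-04
  Δ       -5.5140e-04 5.5140e-04 3.6760e-04
  eq         0.1342      1.13  0.001118
  solve Keq expr → x = 1.8380e-04; check Q = 7.4610e-04
Then remove 0.03652 M of M.
Step 3:
                  M         A         X
  init       0.0977      1.13  0.001118
  Δ       6.2480e-04 -6.2480e-04 -4.1653e-04
  eq        0.09832     1.129 7.0171e-04
  solve Keq expr → x = -2.0827e-04; check Q = 7.4610e-04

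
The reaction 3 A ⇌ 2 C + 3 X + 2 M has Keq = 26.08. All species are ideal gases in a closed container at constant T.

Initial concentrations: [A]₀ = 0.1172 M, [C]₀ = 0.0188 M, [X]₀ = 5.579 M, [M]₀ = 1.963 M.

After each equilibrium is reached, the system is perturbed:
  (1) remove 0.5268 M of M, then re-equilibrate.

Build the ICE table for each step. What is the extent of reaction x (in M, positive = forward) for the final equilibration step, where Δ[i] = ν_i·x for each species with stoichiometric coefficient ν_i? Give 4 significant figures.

Q₀ = 146.9 vs Keq = 26.08 ⇒ Q>K, reverse
Step 1:
                    A           C           X           M
  Initial      0.1172      0.0188       5.579       1.963
  Change      0.01401   -0.009337    -0.01401   -0.009337
  Equil        0.1312    0.009463       5.565       1.954
  solve Keq expr → x = -0.004668; check Q = 26.08
Then remove 0.5268 M of M.
Step 2:
                    A           C           X           M
  Initial      0.1312    0.009463       5.565       1.427
  Change    -0.004247    0.002831    0.004247    0.002831
  Equil         0.127     0.01229       5.569        1.43
  solve Keq expr → x = 0.001416; check Q = 26.08

x = 0.001416 M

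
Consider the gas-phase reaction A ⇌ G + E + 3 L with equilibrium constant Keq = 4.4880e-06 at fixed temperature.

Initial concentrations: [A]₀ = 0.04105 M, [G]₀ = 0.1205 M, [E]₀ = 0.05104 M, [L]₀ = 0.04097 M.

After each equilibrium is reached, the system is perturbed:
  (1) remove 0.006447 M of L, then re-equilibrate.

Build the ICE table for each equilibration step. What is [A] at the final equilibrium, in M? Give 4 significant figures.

Q₀ = 1.0303e-05 vs Keq = 4.4880e-06 ⇒ Q>K, reverse
Step 1:
                  A         G         E         L
  I         0.04105    0.1205   0.05104   0.04097
  C         0.00279  -0.00279  -0.00279 -0.008371
  E         0.04384    0.1177   0.04825    0.0326
  solve Keq expr → x = -0.00279; check Q = 4.4880e-06
Then remove 0.006447 M of L.
Step 2:
                  A         G         E         L
  I         0.04384    0.1177   0.04825   0.02615
  C       -0.001812  0.001812  0.001812  0.005437
  E         0.04203    0.1195   0.05006   0.03159
  solve Keq expr → x = 0.001812; check Q = 4.4880e-06

[A]_eq = 0.04203 M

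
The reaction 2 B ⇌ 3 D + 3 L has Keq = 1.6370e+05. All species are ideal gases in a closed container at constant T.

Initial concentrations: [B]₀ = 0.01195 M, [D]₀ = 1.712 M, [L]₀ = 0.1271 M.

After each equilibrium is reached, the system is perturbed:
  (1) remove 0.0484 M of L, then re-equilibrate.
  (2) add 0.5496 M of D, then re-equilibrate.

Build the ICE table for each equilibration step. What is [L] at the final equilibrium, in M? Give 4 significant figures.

Q₀ = 72.15 vs Keq = 1.6370e+05 ⇒ Q<K, forward
Step 1:
                  B         D         L
  init      0.01195     1.712    0.1271
  Δ        -0.01164   0.01746   0.01746
  eq      3.0897e-04     1.729    0.1446
  solve Keq expr → x = 0.005821; check Q = 1.6370e+05
Then remove 0.0484 M of L.
Step 2:
                  B         D         L
  init    3.0897e-04     1.729   0.09616
  Δ       -1.4076e-04 2.1114e-04 2.1114e-04
  eq      1.6821e-04      1.73   0.09637
  solve Keq expr → x = 7.0382e-05; check Q = 1.6370e+05
Then add 0.5496 M of D.
Step 3:
                  B         D         L
  init    1.6821e-04     2.279   0.09637
  Δ       8.5708e-05 -1.2856e-04 -1.2856e-04
  eq      2.5392e-04     2.279   0.09624
  solve Keq expr → x = -4.2854e-05; check Q = 1.6370e+05

[L]_eq = 0.09624 M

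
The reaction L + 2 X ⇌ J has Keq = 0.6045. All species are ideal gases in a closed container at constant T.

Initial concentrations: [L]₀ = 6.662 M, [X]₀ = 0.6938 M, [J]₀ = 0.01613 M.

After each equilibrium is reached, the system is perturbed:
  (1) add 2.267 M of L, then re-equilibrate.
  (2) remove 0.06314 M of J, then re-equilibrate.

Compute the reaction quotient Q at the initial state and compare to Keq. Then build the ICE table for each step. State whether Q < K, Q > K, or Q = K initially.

Q₀ = 0.00503; Q < K (proceeds forward)

Q₀ = 0.00503 vs Keq = 0.6045 ⇒ Q<K, forward
Step 1:
                  L         X         J
  I           6.662    0.6938   0.01613
  C          -0.223    -0.446     0.223
  E           6.439    0.2478    0.2391
  solve Keq expr → x = 0.223; check Q = 0.6045
Then add 2.267 M of L.
Step 2:
                  L         X         J
  I           8.706    0.2478    0.2391
  C        -0.01415   -0.0283   0.01415
  E           8.692    0.2195    0.2533
  solve Keq expr → x = 0.01415; check Q = 0.6045
Then remove 0.06314 M of J.
Step 3:
                  L         X         J
  I           8.692    0.2195    0.1901
  C        -0.01171  -0.02342   0.01171
  E            8.68    0.1961    0.2018
  solve Keq expr → x = 0.01171; check Q = 0.6045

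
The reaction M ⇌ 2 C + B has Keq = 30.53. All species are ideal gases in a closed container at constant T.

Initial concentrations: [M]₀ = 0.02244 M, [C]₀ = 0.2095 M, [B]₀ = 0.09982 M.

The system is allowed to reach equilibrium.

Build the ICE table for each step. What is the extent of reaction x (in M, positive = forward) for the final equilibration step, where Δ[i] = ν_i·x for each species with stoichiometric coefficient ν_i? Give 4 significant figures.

Q₀ = 0.1952 vs Keq = 30.53 ⇒ Q<K, forward
Step 1:
                   M          C          B
  Initial    0.02244     0.2095    0.09982
  Change    -0.02218    0.04436    0.02218
  Equil   2.5754e-04     0.2539      0.122
  solve Keq expr → x = 0.02218; check Q = 30.53

x = 0.02218 M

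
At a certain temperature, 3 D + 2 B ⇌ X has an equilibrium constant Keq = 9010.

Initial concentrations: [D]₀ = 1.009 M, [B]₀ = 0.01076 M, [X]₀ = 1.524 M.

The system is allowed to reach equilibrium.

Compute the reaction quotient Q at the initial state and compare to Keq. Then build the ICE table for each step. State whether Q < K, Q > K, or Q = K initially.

Q₀ = 1.2814e+04 vs Keq = 9010 ⇒ Q>K, reverse
Step 1:
                  D         B         X
  init        1.009   0.01076     1.524
  Δ        0.003016   0.00201 -0.001005
  eq          1.012   0.01277     1.523
  solve Keq expr → x = -0.001005; check Q = 9010

Q₀ = 1.2814e+04; Q > K (proceeds reverse)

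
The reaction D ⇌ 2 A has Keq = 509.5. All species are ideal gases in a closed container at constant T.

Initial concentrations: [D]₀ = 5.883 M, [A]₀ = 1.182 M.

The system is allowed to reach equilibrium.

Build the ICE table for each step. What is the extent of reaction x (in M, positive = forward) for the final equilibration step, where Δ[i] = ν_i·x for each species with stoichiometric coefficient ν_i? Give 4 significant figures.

x = 5.584 M

Q₀ = 0.2375 vs Keq = 509.5 ⇒ Q<K, forward
Step 1:
                  D         A
  Initial     5.883     1.182
  Change     -5.584     11.17
  Equil      0.2993     12.35
  solve Keq expr → x = 5.584; check Q = 509.5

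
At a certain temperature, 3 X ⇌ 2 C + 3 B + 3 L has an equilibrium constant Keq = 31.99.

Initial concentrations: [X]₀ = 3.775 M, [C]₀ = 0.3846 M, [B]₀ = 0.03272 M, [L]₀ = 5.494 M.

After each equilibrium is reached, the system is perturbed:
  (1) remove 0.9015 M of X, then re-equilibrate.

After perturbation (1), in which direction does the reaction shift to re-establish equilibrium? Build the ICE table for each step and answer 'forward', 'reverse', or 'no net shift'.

Direction: reverse

Q₀ = 1.5973e-05 vs Keq = 31.99 ⇒ Q<K, forward
Step 1:
                   X          C          B          L
  Initial      3.775     0.3846    0.03272      5.494
  Change       -1.13     0.7534       1.13       1.13
  Equil        2.645      1.138      1.163      6.624
  solve Keq expr → x = 0.3767; check Q = 31.99
Then remove 0.9015 M of X.
Step 2:
                   X          C          B          L
  Initial      1.743      1.138      1.163      6.624
  Change      0.2027    -0.1351    -0.2027    -0.2027
  Equil        1.946      1.003     0.9602      6.421
  solve Keq expr → x = -0.06755; check Q = 31.99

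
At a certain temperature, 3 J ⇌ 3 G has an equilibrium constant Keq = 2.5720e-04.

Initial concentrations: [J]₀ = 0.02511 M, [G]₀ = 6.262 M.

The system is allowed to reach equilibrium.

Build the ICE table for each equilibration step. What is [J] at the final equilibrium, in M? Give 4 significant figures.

[J]_eq = 5.911 M

Q₀ = 1.5510e+07 vs Keq = 2.5720e-04 ⇒ Q>K, reverse
Step 1:
                   J          G
  init       0.02511      6.262
  Δ            5.886     -5.886
  eq           5.911     0.3759
  solve Keq expr → x = -1.962; check Q = 2.5720e-04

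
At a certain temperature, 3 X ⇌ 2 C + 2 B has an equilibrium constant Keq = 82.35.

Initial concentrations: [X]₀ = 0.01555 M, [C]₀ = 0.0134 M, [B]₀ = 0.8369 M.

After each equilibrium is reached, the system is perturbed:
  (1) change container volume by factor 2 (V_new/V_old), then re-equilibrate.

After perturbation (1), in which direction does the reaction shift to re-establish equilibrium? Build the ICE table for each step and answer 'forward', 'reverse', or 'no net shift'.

Q₀ = 33.45 vs Keq = 82.35 ⇒ Q<K, forward
Step 1:
                  X         C         B
  I         0.01555    0.0134    0.8369
  C       -0.002923  0.001949  0.001949
  E         0.01263   0.01535    0.8388
  solve Keq expr → x = 9.7446e-04; check Q = 82.35
Then change container volume by factor 2 (V_new/V_old).
Step 2:
                  X         C         B
  I        0.006313  0.007674    0.4194
  C       -0.001008 6.7219e-04 6.7219e-04
  E        0.005305  0.008347    0.4201
  solve Keq expr → x = 3.3610e-04; check Q = 82.35

Direction: forward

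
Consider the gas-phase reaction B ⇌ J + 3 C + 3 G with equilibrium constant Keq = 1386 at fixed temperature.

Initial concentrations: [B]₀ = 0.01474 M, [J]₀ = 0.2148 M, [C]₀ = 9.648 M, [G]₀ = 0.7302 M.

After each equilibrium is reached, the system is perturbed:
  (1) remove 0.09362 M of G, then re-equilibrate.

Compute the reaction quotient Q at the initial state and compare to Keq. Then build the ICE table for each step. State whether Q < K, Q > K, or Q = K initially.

Q₀ = 5095 vs Keq = 1386 ⇒ Q>K, reverse
Step 1:
                    B           J           C           G
  init        0.01474      0.2148       9.648      0.7302
  Δ           0.02148    -0.02148    -0.06445    -0.06445
  eq          0.03622      0.1933       9.584      0.6657
  solve Keq expr → x = -0.02148; check Q = 1386
Then remove 0.09362 M of G.
Step 2:
                    B           J           C           G
  init        0.03622      0.1933       9.584      0.5721
  Δ         -0.008595    0.008595     0.02578     0.02578
  eq          0.02763      0.2019       9.609      0.5979
  solve Keq expr → x = 0.008595; check Q = 1386

Q₀ = 5095; Q > K (proceeds reverse)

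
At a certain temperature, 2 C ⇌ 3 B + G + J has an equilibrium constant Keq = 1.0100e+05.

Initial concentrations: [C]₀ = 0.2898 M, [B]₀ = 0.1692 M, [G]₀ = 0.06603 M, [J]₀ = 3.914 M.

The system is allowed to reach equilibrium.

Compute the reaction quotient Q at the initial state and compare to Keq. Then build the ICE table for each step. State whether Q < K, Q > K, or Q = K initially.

Q₀ = 0.01491; Q < K (proceeds forward)

Q₀ = 0.01491 vs Keq = 1.0100e+05 ⇒ Q<K, forward
Step 1:
                    C           B           G           J
  init         0.2898      0.1692     0.06603       3.914
  Δ           -0.2884      0.4327      0.1442      0.1442
  eq         0.001357      0.6019      0.2103       4.058
  solve Keq expr → x = 0.1442; check Q = 1.0100e+05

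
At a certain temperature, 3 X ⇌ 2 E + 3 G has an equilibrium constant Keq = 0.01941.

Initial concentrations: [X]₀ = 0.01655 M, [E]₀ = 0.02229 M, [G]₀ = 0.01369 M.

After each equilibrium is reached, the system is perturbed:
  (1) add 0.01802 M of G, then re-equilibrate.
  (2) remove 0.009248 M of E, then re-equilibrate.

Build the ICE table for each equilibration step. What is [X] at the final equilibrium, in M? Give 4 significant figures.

Q₀ = 2.8121e-04 vs Keq = 0.01941 ⇒ Q<K, forward
Step 1:
                   X          E          G
  Initial    0.01655    0.02229    0.01369
  Change   -0.008803   0.005869   0.008803
  Equil     0.007747    0.02816    0.02249
  solve Keq expr → x = 0.002934; check Q = 0.01941
Then add 0.01802 M of G.
Step 2:
                   X          E          G
  Initial   0.007747    0.02816    0.04051
  Change    0.004014  -0.002676  -0.004014
  Equil      0.01176    0.02548     0.0365
  solve Keq expr → x = -0.001338; check Q = 0.01941
Then remove 0.009248 M of E.
Step 3:
                   X          E          G
  Initial    0.01176    0.01623     0.0365
  Change   -0.002053   0.001369   0.002053
  Equil     0.009708     0.0176    0.03855
  solve Keq expr → x = 6.8442e-04; check Q = 0.01941

[X]_eq = 0.009708 M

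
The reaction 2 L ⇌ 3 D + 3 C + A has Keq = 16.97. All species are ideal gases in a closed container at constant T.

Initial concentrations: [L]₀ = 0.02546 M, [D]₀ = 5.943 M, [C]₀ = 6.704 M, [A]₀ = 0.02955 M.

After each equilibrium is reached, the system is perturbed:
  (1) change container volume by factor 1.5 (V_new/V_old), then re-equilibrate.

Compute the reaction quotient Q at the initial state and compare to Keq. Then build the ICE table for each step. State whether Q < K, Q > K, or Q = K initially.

Q₀ = 2.8831e+06 vs Keq = 16.97 ⇒ Q>K, reverse
Step 1:
                    L           D           C           A
  Initial     0.02546       5.943       6.704     0.02955
  Change       0.0591    -0.08864    -0.08864    -0.02955
  Equil       0.08456       5.854       6.615  2.0887e-06
  solve Keq expr → x = -0.02955; check Q = 16.97
Then change container volume by factor 1.5 (V_new/V_old).
Step 2:
                    L           D           C           A
  Initial     0.05637       3.903        4.41  1.3925e-06
  Change  -1.8348e-05  2.7523e-05  2.7523e-05  9.1742e-06
  Equil       0.05635       3.903        4.41  1.0567e-05
  solve Keq expr → x = 9.1742e-06; check Q = 16.97

Q₀ = 2.8831e+06; Q > K (proceeds reverse)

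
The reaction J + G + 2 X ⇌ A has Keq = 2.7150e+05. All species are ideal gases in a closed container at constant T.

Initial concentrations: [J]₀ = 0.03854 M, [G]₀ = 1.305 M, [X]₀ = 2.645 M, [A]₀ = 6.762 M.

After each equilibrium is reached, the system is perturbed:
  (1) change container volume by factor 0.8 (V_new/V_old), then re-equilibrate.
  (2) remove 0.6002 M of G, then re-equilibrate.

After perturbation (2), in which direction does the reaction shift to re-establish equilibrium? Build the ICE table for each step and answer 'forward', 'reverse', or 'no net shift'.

Direction: reverse

Q₀ = 19.22 vs Keq = 2.7150e+05 ⇒ Q<K, forward
Step 1:
                   J          G          X          A
  Initial    0.03854      1.305      2.645      6.762
  Change    -0.03854   -0.03854   -0.07707    0.03854
  Equil   2.9993e-06      1.266      2.568      6.801
  solve Keq expr → x = 0.03854; check Q = 2.7150e+05
Then change container volume by factor 0.8 (V_new/V_old).
Step 2:
                   J          G          X          A
  Initial 3.7491e-06      1.583       3.21      8.501
  Change  -1.8295e-06 -1.8295e-06 -3.6591e-06 1.8295e-06
  Equil   1.9195e-06      1.583       3.21      8.501
  solve Keq expr → x = 1.8295e-06; check Q = 2.7150e+05
Then remove 0.6002 M of G.
Step 3:
                   J          G          X          A
  Initial 1.9195e-06     0.9829       3.21      8.501
  Change  1.1722e-06 1.1722e-06 2.3443e-06 -1.1722e-06
  Equil   3.0917e-06     0.9829       3.21      8.501
  solve Keq expr → x = -1.1722e-06; check Q = 2.7150e+05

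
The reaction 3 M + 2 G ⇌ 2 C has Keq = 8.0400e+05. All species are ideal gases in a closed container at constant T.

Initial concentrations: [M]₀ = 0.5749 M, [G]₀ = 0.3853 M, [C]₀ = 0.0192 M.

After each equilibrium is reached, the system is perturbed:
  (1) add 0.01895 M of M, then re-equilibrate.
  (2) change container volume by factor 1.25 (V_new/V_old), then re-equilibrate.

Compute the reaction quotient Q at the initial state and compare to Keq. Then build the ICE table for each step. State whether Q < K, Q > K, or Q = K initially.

Q₀ = 0.01307 vs Keq = 8.0400e+05 ⇒ Q<K, forward
Step 1:
                   M          G          C
  I           0.5749     0.3853     0.0192
  C          -0.5241    -0.3494     0.3494
  E           0.0508     0.0359     0.3686
  solve Keq expr → x = 0.1747; check Q = 8.0400e+05
Then add 0.01895 M of M.
Step 2:
                   M          G          C
  I          0.06975     0.0359     0.3686
  C          -0.0104  -0.006935   0.006935
  E          0.05935    0.02897     0.3755
  solve Keq expr → x = 0.003467; check Q = 8.0400e+05
Then change container volume by factor 1.25 (V_new/V_old).
Step 3:
                   M          G          C
  I          0.04748    0.02317     0.3004
  C         0.005701   0.003801  -0.003801
  E          0.05318    0.02697     0.2966
  solve Keq expr → x = -0.0019; check Q = 8.0400e+05

Q₀ = 0.01307; Q < K (proceeds forward)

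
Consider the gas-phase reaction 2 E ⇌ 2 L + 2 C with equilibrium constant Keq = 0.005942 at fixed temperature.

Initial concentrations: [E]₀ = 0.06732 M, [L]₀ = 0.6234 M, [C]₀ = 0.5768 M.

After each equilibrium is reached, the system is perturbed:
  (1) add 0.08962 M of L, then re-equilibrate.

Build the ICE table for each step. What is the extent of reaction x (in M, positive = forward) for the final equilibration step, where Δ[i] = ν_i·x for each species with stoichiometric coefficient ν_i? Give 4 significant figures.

Q₀ = 28.53 vs Keq = 0.005942 ⇒ Q>K, reverse
Step 1:
                  E         L         C
  Initial   0.06732    0.6234    0.5768
  Change     0.4074   -0.4074   -0.4074
  Equil      0.4747     0.216    0.1694
  solve Keq expr → x = -0.2037; check Q = 0.005942
Then add 0.08962 M of L.
Step 2:
                  E         L         C
  Initial    0.4747    0.3056    0.1694
  Change    0.02902  -0.02902  -0.02902
  Equil      0.5037    0.2766    0.1404
  solve Keq expr → x = -0.01451; check Q = 0.005942

x = -0.01451 M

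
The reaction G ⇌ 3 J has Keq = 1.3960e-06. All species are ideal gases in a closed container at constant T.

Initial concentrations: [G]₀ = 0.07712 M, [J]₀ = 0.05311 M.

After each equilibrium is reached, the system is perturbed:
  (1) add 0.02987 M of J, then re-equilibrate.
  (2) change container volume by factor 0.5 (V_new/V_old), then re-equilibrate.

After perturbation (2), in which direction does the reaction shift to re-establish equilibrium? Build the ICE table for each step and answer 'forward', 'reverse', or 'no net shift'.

Q₀ = 0.001943 vs Keq = 1.3960e-06 ⇒ Q>K, reverse
Step 1:
                    G           J
  init        0.07712     0.05311
  Δ           0.01601    -0.04804
  eq          0.09313    0.005066
  solve Keq expr → x = -0.01601; check Q = 1.3960e-06
Then add 0.02987 M of J.
Step 2:
                    G           J
  init        0.09313     0.03494
  Δ          0.009899     -0.0297
  eq            0.103    0.005239
  solve Keq expr → x = -0.009899; check Q = 1.3960e-06
Then change container volume by factor 0.5 (V_new/V_old).
Step 3:
                    G           J
  init         0.2061     0.01048
  Δ          0.001288   -0.003864
  eq           0.2074    0.006615
  solve Keq expr → x = -0.001288; check Q = 1.3960e-06

Direction: reverse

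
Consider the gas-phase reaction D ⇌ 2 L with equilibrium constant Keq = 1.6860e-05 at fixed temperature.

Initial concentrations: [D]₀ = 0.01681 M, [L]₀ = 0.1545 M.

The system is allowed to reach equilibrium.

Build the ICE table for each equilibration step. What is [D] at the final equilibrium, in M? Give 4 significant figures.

[D]_eq = 0.09343 M

Q₀ = 1.42 vs Keq = 1.6860e-05 ⇒ Q>K, reverse
Step 1:
                   D          L
  init       0.01681     0.1545
  Δ          0.07662    -0.1532
  eq         0.09343   0.001255
  solve Keq expr → x = -0.07662; check Q = 1.6860e-05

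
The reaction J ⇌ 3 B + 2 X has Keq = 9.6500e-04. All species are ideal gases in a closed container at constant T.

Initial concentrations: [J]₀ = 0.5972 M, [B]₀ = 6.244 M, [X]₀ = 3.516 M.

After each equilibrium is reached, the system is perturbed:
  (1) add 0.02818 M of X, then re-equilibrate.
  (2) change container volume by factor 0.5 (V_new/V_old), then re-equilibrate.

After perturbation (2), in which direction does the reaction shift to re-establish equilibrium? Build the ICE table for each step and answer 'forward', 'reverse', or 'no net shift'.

Q₀ = 5039 vs Keq = 9.6500e-04 ⇒ Q>K, reverse
Step 1:
                   J          B          X
  I           0.5972      6.244      3.516
  C            1.736     -5.207     -3.471
  E            2.333      1.037    0.04491
  solve Keq expr → x = -1.736; check Q = 9.6500e-04
Then add 0.02818 M of X.
Step 2:
                   J          B          X
  I            2.333      1.037    0.07309
  C          0.01273   -0.03818   -0.02545
  E            2.345     0.9992    0.04763
  solve Keq expr → x = -0.01273; check Q = 9.6500e-04
Then change container volume by factor 0.5 (V_new/V_old).
Step 3:
                   J          B          X
  I            4.691      1.998    0.09527
  C          0.03468     -0.104   -0.06937
  E            4.726      1.894     0.0259
  solve Keq expr → x = -0.03468; check Q = 9.6500e-04

Direction: reverse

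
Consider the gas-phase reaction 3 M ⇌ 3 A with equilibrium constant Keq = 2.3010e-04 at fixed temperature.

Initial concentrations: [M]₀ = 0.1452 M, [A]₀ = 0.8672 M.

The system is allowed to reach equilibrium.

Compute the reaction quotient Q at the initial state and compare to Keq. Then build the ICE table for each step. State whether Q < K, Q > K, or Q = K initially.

Q₀ = 213; Q > K (proceeds reverse)

Q₀ = 213 vs Keq = 2.3010e-04 ⇒ Q>K, reverse
Step 1:
                   M          A
  init        0.1452     0.8672
  Δ           0.8087    -0.8087
  eq          0.9539    0.05846
  solve Keq expr → x = -0.2696; check Q = 2.3010e-04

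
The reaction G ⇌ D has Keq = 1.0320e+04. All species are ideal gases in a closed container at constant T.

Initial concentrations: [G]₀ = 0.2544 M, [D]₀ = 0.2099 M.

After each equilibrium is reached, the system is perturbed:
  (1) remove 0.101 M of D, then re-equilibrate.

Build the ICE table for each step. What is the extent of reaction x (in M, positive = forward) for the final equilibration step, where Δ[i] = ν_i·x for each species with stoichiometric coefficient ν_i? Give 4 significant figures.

x = 9.7859e-06 M

Q₀ = 0.8251 vs Keq = 1.0320e+04 ⇒ Q<K, forward
Step 1:
                   G          D
  I           0.2544     0.2099
  C          -0.2544     0.2544
  E       4.4986e-05     0.4643
  solve Keq expr → x = 0.2544; check Q = 1.0320e+04
Then remove 0.101 M of D.
Step 2:
                   G          D
  I       4.4986e-05     0.3633
  C       -9.7859e-06 9.7859e-06
  E       3.5200e-05     0.3633
  solve Keq expr → x = 9.7859e-06; check Q = 1.0320e+04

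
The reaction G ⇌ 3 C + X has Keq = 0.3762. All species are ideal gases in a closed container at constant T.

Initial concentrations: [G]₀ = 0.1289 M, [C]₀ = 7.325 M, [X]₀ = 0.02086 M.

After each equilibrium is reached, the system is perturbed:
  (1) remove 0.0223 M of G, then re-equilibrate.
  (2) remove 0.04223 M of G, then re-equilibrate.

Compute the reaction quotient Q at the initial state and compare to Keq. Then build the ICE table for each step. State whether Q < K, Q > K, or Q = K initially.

Q₀ = 63.6 vs Keq = 0.3762 ⇒ Q>K, reverse
Step 1:
                    G           C           X
  I            0.1289       7.325     0.02086
  C           0.02071    -0.06214    -0.02071
  E            0.1496       7.263  1.4691e-04
  solve Keq expr → x = -0.02071; check Q = 0.3762
Then remove 0.0223 M of G.
Step 2:
                    G           C           X
  I            0.1273       7.263  1.4691e-04
  C        2.1873e-05 -6.5619e-05 -2.1873e-05
  E            0.1273       7.263  1.2504e-04
  solve Keq expr → x = -2.1873e-05; check Q = 0.3762
Then remove 0.04223 M of G.
Step 3:
                    G           C           X
  I            0.0851       7.263  1.2504e-04
  C        4.1424e-05 -1.2427e-04 -4.1424e-05
  E           0.08515       7.263  8.3617e-05
  solve Keq expr → x = -4.1424e-05; check Q = 0.3762

Q₀ = 63.6; Q > K (proceeds reverse)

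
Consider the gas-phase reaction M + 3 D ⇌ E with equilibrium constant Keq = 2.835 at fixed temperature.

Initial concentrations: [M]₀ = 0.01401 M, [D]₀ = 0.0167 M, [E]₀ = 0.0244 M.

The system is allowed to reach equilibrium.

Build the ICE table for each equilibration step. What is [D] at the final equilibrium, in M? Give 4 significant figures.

[D]_eq = 0.08966 M

Q₀ = 3.7394e+05 vs Keq = 2.835 ⇒ Q>K, reverse
Step 1:
                   M          D          E
  Initial    0.01401     0.0167     0.0244
  Change     0.02432    0.07296   -0.02432
  Equil      0.03833    0.08966 7.8339e-05
  solve Keq expr → x = -0.02432; check Q = 2.835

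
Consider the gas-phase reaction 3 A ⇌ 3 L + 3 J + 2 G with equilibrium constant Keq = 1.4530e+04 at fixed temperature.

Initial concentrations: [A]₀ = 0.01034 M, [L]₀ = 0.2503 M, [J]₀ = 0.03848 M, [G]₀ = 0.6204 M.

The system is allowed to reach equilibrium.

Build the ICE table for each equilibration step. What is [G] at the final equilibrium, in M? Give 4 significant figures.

[G]_eq = 0.627 M

Q₀ = 0.3111 vs Keq = 1.4530e+04 ⇒ Q<K, forward
Step 1:
                    A           L           J           G
  Initial     0.01034      0.2503     0.03848      0.6204
  Change    -0.009961    0.009961    0.009961    0.006641
  Equil    3.7850e-04      0.2603     0.04844       0.627
  solve Keq expr → x = 0.00332; check Q = 1.4530e+04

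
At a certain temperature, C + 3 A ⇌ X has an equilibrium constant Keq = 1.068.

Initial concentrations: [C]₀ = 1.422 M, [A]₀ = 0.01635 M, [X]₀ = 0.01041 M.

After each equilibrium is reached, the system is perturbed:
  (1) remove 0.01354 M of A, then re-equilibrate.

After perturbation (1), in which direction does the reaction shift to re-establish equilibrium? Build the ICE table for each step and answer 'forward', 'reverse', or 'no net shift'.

Direction: reverse

Q₀ = 1675 vs Keq = 1.068 ⇒ Q>K, reverse
Step 1:
                    C           A           X
  init          1.422     0.01635     0.01041
  Δ           0.01025     0.03075    -0.01025
  eq            1.432      0.0471  1.5983e-04
  solve Keq expr → x = -0.01025; check Q = 1.068
Then remove 0.01354 M of A.
Step 2:
                    C           A           X
  init          1.432     0.03356  1.5983e-04
  Δ        1.0044e-04  3.0131e-04 -1.0044e-04
  eq            1.432     0.03386  5.9395e-05
  solve Keq expr → x = -1.0044e-04; check Q = 1.068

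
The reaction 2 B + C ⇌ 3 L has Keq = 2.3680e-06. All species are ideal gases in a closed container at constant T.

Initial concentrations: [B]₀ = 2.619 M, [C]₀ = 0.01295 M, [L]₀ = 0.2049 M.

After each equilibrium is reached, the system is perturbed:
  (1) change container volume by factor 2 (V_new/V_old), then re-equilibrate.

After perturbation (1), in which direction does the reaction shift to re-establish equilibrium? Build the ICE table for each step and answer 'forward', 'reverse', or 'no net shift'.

Direction: no net shift

Q₀ = 0.09685 vs Keq = 2.3680e-06 ⇒ Q>K, reverse
Step 1:
                    B           C           L
  init          2.619     0.01295      0.2049
  Δ            0.1292     0.06458     -0.1937
  eq            2.748     0.07753     0.01115
  solve Keq expr → x = -0.06458; check Q = 2.3680e-06
Then change container volume by factor 2 (V_new/V_old).
Step 2:
                    B           C           L
  init          1.374     0.03877    0.005576
  Δ                 0           0           0
  eq            1.374     0.03877    0.005576
  solve Keq expr → x = 0; check Q = 2.3680e-06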